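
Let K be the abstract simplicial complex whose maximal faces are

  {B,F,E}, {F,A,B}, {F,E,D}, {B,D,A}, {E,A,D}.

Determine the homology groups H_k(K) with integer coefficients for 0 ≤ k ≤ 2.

H_0 ≅ Z,  H_1 ≅ Z,  H_2 = 0.

We work with the vertex ordering A < B < D < E < F. The simplices of K, each written with vertices in increasing order, are:

  0-simplices (5): A, B, D, E, F
  1-simplices (10): AB, AD, AE, AF, BD, BE, BF, DE, DF, EF
  2-simplices (5): ABD, ABF, ADE, BEF, DEF

Hence C_0 ≅ Z^5, C_1 ≅ Z^10, C_2 ≅ Z^5.

Boundary ∂_1: C_1 → C_0 is given by ∂[p,q] = [q] − [p]. For instance
  ∂BE = E − B.
The 5×10 boundary matrix has rank 4 and Smith normal form diag(1,1,1,1).

The boundary map ∂_2: C_2 → C_1 maps a triangle to the signed sum of its edges. For instance
  ∂ABD = BD − AD + AB,
  ∂BEF = EF − BF + BE.
This gives a 10×5 integer matrix of rank 5; reducing to Smith normal form yields diagonal entries (1,1,1,1,1).

Reading off H_k = ker ∂_k / im ∂_{k+1}:

  H_0: rank C_0 − rank ∂_1 = 5 − 4 = 1, and the invariant factors of ∂_1 are all 1, so H_0 ≅ Z.
  H_1: rank ker ∂_1 − rank ∂_2 = (10 − 4) − 5 = 1, and the invariant factors of ∂_2 are all 1, so H_1 ≅ Z.
  H_2: rank ker ∂_2 − rank ∂_3 = (5 − 5) − 0 = 0, and there is no ∂_3, so H_2 ≅ 0.

As a check, the Euler characteristic is 5 − 10 + 5 = 0, which agrees with 1 − 1 + 0 = 0.
(K is a triangulation of the Möbius band.)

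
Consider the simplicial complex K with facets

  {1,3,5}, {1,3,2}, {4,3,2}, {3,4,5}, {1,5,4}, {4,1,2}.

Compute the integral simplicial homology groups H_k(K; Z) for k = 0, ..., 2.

Fix the vertex order 1 < 2 < 3 < 4 < 5 and write every simplex with vertices in increasing order. Then dim K = 2 and the simplices of K are:

  0-simplices (5): [1], [2], [3], [4], [5]
  1-simplices (9): [1,2], [1,3], [1,4], [1,5], [2,3], [2,4], [3,4], [3,5], [4,5]
  2-simplices (6): [1,2,3], [1,2,4], [1,3,5], [1,4,5], [2,3,4], [3,4,5]

Hence C_0 ≅ Z^5, C_1 ≅ Z^9, C_2 ≅ Z^6.

The boundary map ∂_1: C_1 → C_0 maps an edge to its endpoints' difference, ∂[p,q] = q − p.
This gives a 5×9 integer matrix of rank 4; reducing to Smith normal form yields diagonal entries (1,1,1,1).

The boundary map ∂_2: C_2 → C_1 sends each 2-simplex [p,q,r] to [q,r] − [p,r] + [p,q]. For instance
  ∂[1,2,3] = [2,3] − [1,3] + [1,2],
  ∂[1,4,5] = [4,5] − [1,5] + [1,4].
This gives a 9×6 integer matrix of rank 5; reducing to Smith normal form yields diagonal entries (1,1,1,1,1).

From H_k ≅ ker(∂_k) / im(∂_{k+1}) we obtain:

  H_0: rank C_0 − rank ∂_1 = 5 − 4 = 1, and the invariant factors of ∂_1 are all 1, so H_0 ≅ Z.
  H_1: rank ker ∂_1 − rank ∂_2 = (9 − 4) − 5 = 0, and the invariant factors of ∂_2 are all 1, so H_1 ≅ 0.
  H_2: rank ker ∂_2 − rank ∂_3 = (6 − 5) − 0 = 1, and there is no ∂_3, so H_2 ≅ Z.

As a check, the Euler characteristic is 5 − 9 + 6 = 2, which agrees with 1 − 0 + 1 = 2.
(K is a triangulation of the 2-sphere S^2.)

H_0 = Z,  H_1 = 0,  H_2 = Z.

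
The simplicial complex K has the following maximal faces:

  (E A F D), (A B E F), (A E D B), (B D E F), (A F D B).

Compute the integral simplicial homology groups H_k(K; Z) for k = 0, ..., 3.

H_0 ≅ Z,  H_1 = 0,  H_2 = 0,  H_3 ≅ Z.

Order the vertices as A < B < D < E < F. Listing each simplex with vertices in this order, K has dimension 3 with simplices:

  0-simplices (5): A, B, D, E, F
  1-simplices (10): AB, AD, AE, AF, BD, BE, BF, DE, DF, EF
  2-simplices (10): ABD, ABE, ABF, ADE, ADF, AEF, BDE, BDF, BEF, DEF
  3-simplices (5): ABDE, ABDF, ABEF, ADEF, BDEF

giving chain groups C_0 ≅ Z^5, C_1 ≅ Z^10, C_2 ≅ Z^10, C_3 ≅ Z^5.

∂_1: C_1 → C_0 is given by ∂[p,q] = [q] − [p]. For instance
  ∂BE = E − B.
This gives a 5×10 integer matrix of rank 4; reducing to Smith normal form yields diagonal entries (1,1,1,1).

The boundary map ∂_2: C_2 → C_1 acts by ∂[p,q,r] = [q,r] − [p,r] + [p,q]. For instance
  ∂ABF = BF − AF + AB,
  ∂BDF = DF − BF + BD.
This gives a 10×10 integer matrix of rank 6; reducing to Smith normal form yields diagonal entries (1,1,1,1,1,1).

Boundary ∂_3: C_3 → C_2 sends each 3-simplex σ to the alternating sum Σ_i (−1)^i (σ with its i-th vertex removed). For instance
  ∂ABDF = BDF − ADF + ABF − ABD,
  ∂BDEF = DEF − BEF + BDF − BDE.
The resulting 10×5 matrix has rank 4, and its Smith normal form has invariant factors (1,1,1,1).

Computing H_k = (kernel of ∂_k) / (image of ∂_{k+1}):

  H_0: rank C_0 − rank ∂_1 = 5 − 4 = 1, and the invariant factors of ∂_1 are all 1, so H_0 ≅ Z.
  H_1: rank ker ∂_1 − rank ∂_2 = (10 − 4) − 6 = 0, and the invariant factors of ∂_2 are all 1, so H_1 ≅ 0.
  H_2: rank ker ∂_2 − rank ∂_3 = (10 − 6) − 4 = 0, and the invariant factors of ∂_3 are all 1, so H_2 ≅ 0.
  H_3: rank ker ∂_3 − rank ∂_4 = (5 − 4) − 0 = 1, and there is no ∂_4, so H_3 ≅ Z.

(K is a triangulation of the 3-sphere S^3.)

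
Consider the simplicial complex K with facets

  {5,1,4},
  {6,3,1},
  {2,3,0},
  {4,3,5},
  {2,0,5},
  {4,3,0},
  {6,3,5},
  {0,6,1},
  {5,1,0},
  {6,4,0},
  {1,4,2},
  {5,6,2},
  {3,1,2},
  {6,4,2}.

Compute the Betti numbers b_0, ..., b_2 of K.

We work with the vertex ordering 0 < 1 < 2 < 3 < 4 < 5 < 6. The simplices of K, each written with vertices in increasing order, are:

  0-simplices (7): [0], [1], [2], [3], [4], [5], [6]
  1-simplices (21): [0,1], [0,2], [0,3], [0,4], [0,5], [0,6], [1,2], [1,3], [1,4], [1,5], [1,6], [2,3], [2,4], [2,5], [2,6], [3,4], [3,5], [3,6], [4,5], [4,6], [5,6]
  2-simplices (14): [0,1,5], [0,1,6], [0,2,3], [0,2,5], [0,3,4], [0,4,6], [1,2,3], [1,2,4], [1,3,6], [1,4,5], [2,4,6], [2,5,6], [3,4,5], [3,5,6]

giving chain groups C_0 ≅ Z^7, C_1 ≅ Z^21, C_2 ≅ Z^14.

∂_1: C_1 → C_0 is given by ∂[p,q] = [q] − [p]. For instance
  ∂[3,5] = [5] − [3].
The 7×21 boundary matrix has rank 6 and Smith normal form diag(1,1,1,1,1,1).

∂_2: C_2 → C_1 acts by ∂[p,q,r] = [q,r] − [p,r] + [p,q]. For instance
  ∂[1,3,6] = [3,6] − [1,6] + [1,3],
  ∂[0,4,6] = [4,6] − [0,6] + [0,4].
This gives a 21×14 integer matrix of rank 13; reducing to Smith normal form yields diagonal entries (1,1,1,1,1,1,1,1,1,1,1,1,1).

From H_k ≅ ker(∂_k) / im(∂_{k+1}) we obtain:

  H_0: rank C_0 − rank ∂_1 = 7 − 6 = 1, and the invariant factors of ∂_1 are all 1, so H_0 = Z.
  H_1: rank ker ∂_1 − rank ∂_2 = (21 − 6) − 13 = 2, and the invariant factors of ∂_2 are all 1, so H_1 = Z^2.
  H_2: rank ker ∂_2 − rank ∂_3 = (14 − 13) − 0 = 1, and there is no ∂_3, so H_2 = Z.

As a check, the Euler characteristic is 7 − 21 + 14 = 0, which agrees with 1 − 2 + 1 = 0.

Hence the Betti numbers are b_0 = 1, b_1 = 2, b_2 = 1.

b_0 = 1, b_1 = 2, b_2 = 1.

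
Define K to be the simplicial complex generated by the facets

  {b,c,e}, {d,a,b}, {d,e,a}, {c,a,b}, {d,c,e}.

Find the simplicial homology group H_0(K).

H_0 ≅ Z.

We work with the vertex ordering a < b < c < d < e. The simplices of K, each written with vertices in increasing order, are:

  0-simplices (5): a, b, c, d, e
  1-simplices (10): ab, ac, ad, ae, bc, bd, be, cd, ce, de
  2-simplices (5): abc, abd, ade, bce, cde

Hence C_0 ≅ Z^5, C_1 ≅ Z^10, C_2 ≅ Z^5.

∂_1: C_1 → C_0 is given by ∂[p,q] = [q] − [p]. For instance
  ∂bc = c − b.
This gives a 5×10 integer matrix of rank 4; reducing to Smith normal form yields diagonal entries (1,1,1,1).

∂_2: C_2 → C_1 acts by ∂[p,q,r] = [q,r] − [p,r] + [p,q]. For instance
  ∂cde = de − ce + cd,
  ∂ade = de − ae + ad.
The resulting 10×5 matrix has rank 5, and its Smith normal form has invariant factors (1,1,1,1,1).

Now H_k = ker ∂_k / im ∂_{k+1}, so:

  H_0: rank C_0 − rank ∂_1 = 5 − 4 = 1, and the invariant factors of ∂_1 are all 1, so H_0 ≅ Z.

(K is a triangulation of the Möbius band.)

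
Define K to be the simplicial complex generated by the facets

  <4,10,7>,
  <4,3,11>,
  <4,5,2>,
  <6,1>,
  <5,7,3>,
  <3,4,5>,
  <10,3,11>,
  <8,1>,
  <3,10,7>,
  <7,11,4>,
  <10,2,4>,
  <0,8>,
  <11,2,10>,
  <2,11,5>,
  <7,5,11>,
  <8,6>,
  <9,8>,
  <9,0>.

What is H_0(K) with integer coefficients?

Take the total order 0 < 1 < 2 < 3 < 4 < 5 < 6 < 7 < 8 < 9 < 10 < 11 on the vertex set. Then K (dimension 2) consists of the simplices:

  0-simplices (12): [0], [1], [2], [3], [4], [5], [6], [7], [8], [9], [10], [11]
  1-simplices (24): (24 of them)
  2-simplices (12): [2,4,5], [2,4,10], [2,5,11], [2,10,11], [3,4,5], [3,4,11], [3,5,7], [3,7,10], [3,10,11], [4,7,10], [4,7,11], [5,7,11]

Hence C_0 ≅ Z^12, C_1 ≅ Z^24, C_2 ≅ Z^12.

∂_1: C_1 → C_0 is given by ∂[p,q] = [q] − [p].
This gives a 12×24 integer matrix of rank 10; reducing to Smith normal form yields diagonal entries (1,1,1,1,1,1,1,1,1,1).

∂_2: C_2 → C_1 maps a triangle to the signed sum of its edges. For instance
  ∂[3,5,7] = [5,7] − [3,7] + [3,5],
  ∂[2,5,11] = [5,11] − [2,11] + [2,5].
As a 24×12 matrix over Z this has rank 12, with invariant factors (1,1,1,1,1,1,1,1,1,1,1,2).

Now H_k = ker ∂_k / im ∂_{k+1}, so:

  H_0: rank C_0 − rank ∂_1 = 12 − 10 = 2, and the invariant factors of ∂_1 are all 1, so H_0 = Z^2.

(K is a triangulation of the disjoint union of the real projective plane RP^2 and a wedge of 2 circles.)

H_0 = Z^2.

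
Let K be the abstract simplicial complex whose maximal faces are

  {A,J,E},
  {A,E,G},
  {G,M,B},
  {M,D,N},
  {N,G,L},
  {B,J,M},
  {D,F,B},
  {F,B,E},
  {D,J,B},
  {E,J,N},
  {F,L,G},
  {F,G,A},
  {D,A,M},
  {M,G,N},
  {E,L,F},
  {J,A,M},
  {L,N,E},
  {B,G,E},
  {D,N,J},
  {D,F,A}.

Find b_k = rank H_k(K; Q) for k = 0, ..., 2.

K has 10 vertices, 30 edges, 20 triangles.
rank ∂_0 = 0, rank ∂_1 = 9 ⇒ b_0 = 10 − 0 − 9 = 1; all invariant factors of ∂_1 are 1 so no torsion. So H_0 = Z.
rank ∂_1 = 9, rank ∂_2 = 20 ⇒ b_1 = 30 − 9 − 20 = 1; ∂_2 has invariant factor(s) [2] giving torsion. So H_1 = Z × Z/2.
rank ∂_2 = 20, rank ∂_3 = 0 ⇒ b_2 = 20 − 20 − 0 = 0. So H_2 = 0.

b_0 = 1, b_1 = 1, b_2 = 0.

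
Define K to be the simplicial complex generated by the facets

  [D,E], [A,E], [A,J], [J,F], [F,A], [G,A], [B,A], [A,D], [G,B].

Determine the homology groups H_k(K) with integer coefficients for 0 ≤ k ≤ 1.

H_0 = Z,  H_1 = Z^3.

Fix the vertex order A < B < D < E < F < G < J and write every simplex with vertices in increasing order. Then dim K = 1 and the simplices of K are:

  0-simplices (7): A, B, D, E, F, G, J
  1-simplices (9): AB, AD, AE, AF, AG, AJ, BG, DE, FJ

Hence C_0 ≅ Z^7, C_1 ≅ Z^9.

Boundary ∂_1: C_1 → C_0 maps an edge to its endpoints' difference, ∂[p,q] = q − p.
The resulting 7×9 matrix has rank 6, and its Smith normal form has invariant factors (1,1,1,1,1,1).

Reading off H_k = ker ∂_k / im ∂_{k+1}:

  H_0: rank C_0 − rank ∂_1 = 7 − 6 = 1, and the invariant factors of ∂_1 are all 1, so H_0 ≅ Z.
  H_1: rank ker ∂_1 − rank ∂_2 = (9 − 6) − 0 = 3, and there is no ∂_2, so H_1 ≅ Z^3.

As a check, the Euler characteristic is 7 − 9 = -2, which agrees with 1 − 3 = -2.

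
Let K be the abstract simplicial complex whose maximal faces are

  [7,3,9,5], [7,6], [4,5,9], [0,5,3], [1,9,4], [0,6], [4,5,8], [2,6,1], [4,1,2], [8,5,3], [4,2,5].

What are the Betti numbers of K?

We work with the vertex ordering 0 < 1 < 2 < 3 < 4 < 5 < 6 < 7 < 8 < 9. The simplices of K, each written with vertices in increasing order, are:

  0-simplices (10): [0], [1], [2], [3], [4], [5], [6], [7], [8], [9]
  1-simplices (22): [0,3], [0,5], [0,6], [1,2], [1,4], [1,6], [1,9], [2,4], [2,5], [2,6], [3,5], [3,7], [3,8], [3,9], [4,5], [4,8], [4,9], [5,7], [5,8], [5,9], [6,7], [7,9]
  2-simplices (12): [0,3,5], [1,2,4], [1,2,6], [1,4,9], [2,4,5], [3,5,7], [3,5,8], [3,5,9], [3,7,9], [4,5,8], [4,5,9], [5,7,9]
  3-simplices (1): [3,5,7,9]

giving chain groups C_0 ≅ Z^10, C_1 ≅ Z^22, C_2 ≅ Z^12, C_3 ≅ Z^1.

The boundary map ∂_1: C_1 → C_0 sends each edge [p,q] (with p < q) to q − p.
The resulting 10×22 matrix has rank 9, and its Smith normal form has invariant factors (1,1,1,1,1,1,1,1,1).

Boundary ∂_2: C_2 → C_1 maps a triangle to the signed sum of its edges. For instance
  ∂[0,3,5] = [3,5] − [0,5] + [0,3],
  ∂[2,4,5] = [4,5] − [2,5] + [2,4].
The resulting 22×12 matrix has rank 11, and its Smith normal form has invariant factors (1,1,1,1,1,1,1,1,1,1,1).

∂_3: C_3 → C_2 sends each 3-simplex σ to the alternating sum Σ_i (−1)^i (σ with its i-th vertex removed). For instance
  ∂[3,5,7,9] = [5,7,9] − [3,7,9] + [3,5,9] − [3,5,7].
This gives a 12×1 integer matrix of rank 1; reducing to Smith normal form yields diagonal entries (1).

From H_k ≅ ker(∂_k) / im(∂_{k+1}) we obtain:

  H_0: rank C_0 − rank ∂_1 = 10 − 9 = 1, and the invariant factors of ∂_1 are all 1, so H_0 ≅ Z.
  H_1: rank ker ∂_1 − rank ∂_2 = (22 − 9) − 11 = 2, and the invariant factors of ∂_2 are all 1, so H_1 ≅ Z^2.
  H_2: rank ker ∂_2 − rank ∂_3 = (12 − 11) − 1 = 0, and the invariant factors of ∂_3 are all 1, so H_2 ≅ 0.
  H_3: rank ker ∂_3 − rank ∂_4 = (1 − 1) − 0 = 0, and there is no ∂_4, so H_3 ≅ 0.

Hence the Betti numbers are b_0 = 1, b_1 = 2, b_2 = 0, b_3 = 0.

b_0 = 1, b_1 = 2, b_2 = 0, b_3 = 0.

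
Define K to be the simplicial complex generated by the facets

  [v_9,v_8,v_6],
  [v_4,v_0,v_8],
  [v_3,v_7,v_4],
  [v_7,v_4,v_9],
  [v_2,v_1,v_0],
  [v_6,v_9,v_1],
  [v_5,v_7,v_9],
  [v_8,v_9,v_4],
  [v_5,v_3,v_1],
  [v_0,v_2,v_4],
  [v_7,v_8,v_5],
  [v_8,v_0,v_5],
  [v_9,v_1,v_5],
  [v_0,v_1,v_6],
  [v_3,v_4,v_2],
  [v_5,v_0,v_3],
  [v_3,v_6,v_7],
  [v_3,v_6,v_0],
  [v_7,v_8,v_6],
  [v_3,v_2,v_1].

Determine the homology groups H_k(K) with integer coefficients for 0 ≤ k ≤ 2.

H_0 = Z,  H_1 = Z ⊕ Z/2,  H_2 = 0.

Order the vertices as v_0 < v_1 < v_2 < v_3 < v_4 < v_5 < v_6 < v_7 < v_8 < v_9. Listing each simplex with vertices in this order, K has dimension 2 with simplices:

  0-simplices (10): [v_0], [v_1], [v_2], [v_3], [v_4], [v_5], [v_6], [v_7], [v_8], [v_9]
  1-simplices (30): (30 of them)
  2-simplices (20): (20 of them)

Hence C_0 ≅ Z^10, C_1 ≅ Z^30, C_2 ≅ Z^20.

∂_1: C_1 → C_0 maps an edge to its endpoints' difference, ∂[p,q] = q − p. For instance
  ∂[v_6,v_8] = [v_8] − [v_6].
As a 10×30 matrix over Z this has rank 9, with invariant factors (1,1,1,1,1,1,1,1,1).

∂_2: C_2 → C_1 acts by ∂[p,q,r] = [q,r] − [p,r] + [p,q]. For instance
  ∂[v_3,v_4,v_7] = [v_4,v_7] − [v_3,v_7] + [v_3,v_4],
  ∂[v_1,v_3,v_5] = [v_3,v_5] − [v_1,v_5] + [v_1,v_3].
The 30×20 boundary matrix has rank 20 and Smith normal form diag(1,1,1,1,1,1,1,1,1,1,1,1,1,1,1,1,1,1,1,2).

Now H_k = ker ∂_k / im ∂_{k+1}, so:

  H_0: rank C_0 − rank ∂_1 = 10 − 9 = 1, and the invariant factors of ∂_1 are all 1, so H_0 = Z.
  H_1: rank ker ∂_1 − rank ∂_2 = (30 − 9) − 20 = 1, and ∂_2 has invariant factor 2 > 1, so H_1 = Z ⊕ Z/2.
  H_2: rank ker ∂_2 − rank ∂_3 = (20 − 20) − 0 = 0, and there is no ∂_3, so H_2 = 0.

As a check, the Euler characteristic is 10 − 30 + 20 = 0, which agrees with 1 − 1 + 0 = 0.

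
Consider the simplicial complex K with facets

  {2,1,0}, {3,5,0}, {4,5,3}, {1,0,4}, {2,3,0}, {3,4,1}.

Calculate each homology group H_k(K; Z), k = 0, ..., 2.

H_0 ≅ Z,  H_1 ≅ Z,  H_2 = 0.

Fix the vertex order 0 < 1 < 2 < 3 < 4 < 5 and write every simplex with vertices in increasing order. Then dim K = 2 and the simplices of K are:

  0-simplices (6): [0], [1], [2], [3], [4], [5]
  1-simplices (12): [0,1], [0,2], [0,3], [0,4], [0,5], [1,2], [1,3], [1,4], [2,3], [3,4], [3,5], [4,5]
  2-simplices (6): [0,1,2], [0,1,4], [0,2,3], [0,3,5], [1,3,4], [3,4,5]

Hence C_0 ≅ Z^6, C_1 ≅ Z^12, C_2 ≅ Z^6.

Boundary ∂_1: C_1 → C_0 maps an edge to its endpoints' difference, ∂[p,q] = q − p.
The 6×12 boundary matrix has rank 5 and Smith normal form diag(1,1,1,1,1).

The boundary map ∂_2: C_2 → C_1 sends each 2-simplex [p,q,r] to [q,r] − [p,r] + [p,q]. For instance
  ∂[1,3,4] = [3,4] − [1,4] + [1,3],
  ∂[0,2,3] = [2,3] − [0,3] + [0,2].
The 12×6 boundary matrix has rank 6 and Smith normal form diag(1,1,1,1,1,1).

Computing H_k = (kernel of ∂_k) / (image of ∂_{k+1}):

  H_0: rank C_0 − rank ∂_1 = 6 − 5 = 1, and the invariant factors of ∂_1 are all 1, so H_0 = Z.
  H_1: rank ker ∂_1 − rank ∂_2 = (12 − 5) − 6 = 1, and the invariant factors of ∂_2 are all 1, so H_1 = Z.
  H_2: rank ker ∂_2 − rank ∂_3 = (6 − 6) − 0 = 0, and there is no ∂_3, so H_2 = 0.

(K is a triangulation of the cylinder S^1 x I.)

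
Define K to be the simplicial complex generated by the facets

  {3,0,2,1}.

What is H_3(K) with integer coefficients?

H_3 = 0.

Order the vertices as 0 < 1 < 2 < 3. Listing each simplex with vertices in this order, K has dimension 3 with simplices:

  0-simplices (4): [0], [1], [2], [3]
  1-simplices (6): [0,1], [0,2], [0,3], [1,2], [1,3], [2,3]
  2-simplices (4): [0,1,2], [0,1,3], [0,2,3], [1,2,3]
  3-simplices (1): [0,1,2,3]

Hence C_0 ≅ Z^4, C_1 ≅ Z^6, C_2 ≅ Z^4, C_3 ≅ Z^1.

Boundary ∂_1: C_1 → C_0 is given by ∂[p,q] = [q] − [p]. For instance
  ∂[2,3] = [3] − [2].
This gives a 4×6 integer matrix of rank 3; reducing to Smith normal form yields diagonal entries (1,1,1).

∂_2: C_2 → C_1 sends each 2-simplex [p,q,r] to [q,r] − [p,r] + [p,q]. For instance
  ∂[0,2,3] = [2,3] − [0,3] + [0,2],
  ∂[0,1,3] = [1,3] − [0,3] + [0,1].
This gives a 6×4 integer matrix of rank 3; reducing to Smith normal form yields diagonal entries (1,1,1).

The boundary map ∂_3: C_3 → C_2 sends each 3-simplex σ to the alternating sum Σ_i (−1)^i (σ with its i-th vertex removed). For instance
  ∂[0,1,2,3] = [1,2,3] − [0,2,3] + [0,1,3] − [0,1,2].
The resulting 4×1 matrix has rank 1, and its Smith normal form has invariant factors (1).

Reading off H_k = ker ∂_k / im ∂_{k+1}:

  H_3: rank ker ∂_3 − rank ∂_4 = (1 − 1) − 0 = 0, and there is no ∂_4, so H_3 = 0.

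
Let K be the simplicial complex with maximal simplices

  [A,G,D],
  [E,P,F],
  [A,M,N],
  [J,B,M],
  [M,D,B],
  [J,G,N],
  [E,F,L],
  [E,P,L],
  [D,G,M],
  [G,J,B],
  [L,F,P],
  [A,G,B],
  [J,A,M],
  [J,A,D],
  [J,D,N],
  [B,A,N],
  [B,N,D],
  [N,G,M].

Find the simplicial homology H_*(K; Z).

Order the vertices as A < B < D < E < F < G < J < L < M < N < P. Listing each simplex with vertices in this order, K has dimension 2 with simplices:

  0-simplices (11): A, B, D, E, F, G, J, L, M, N, P
  1-simplices (27): AB, AD, AG, AJ, AM, AN, BD, BG, BJ, BM, BN, DG, DJ, DM, DN, EF, EL, EP, FL, FP, GJ, GM, GN, JM, JN, LP, MN
  2-simplices (18): ABG, ABN, ADG, ADJ, AJM, AMN, BDM, BDN, BGJ, BJM, DGM, DJN, EFL, EFP, ELP, FLP, GJN, GMN

giving chain groups C_0 ≅ Z^11, C_1 ≅ Z^27, C_2 ≅ Z^18.

∂_1: C_1 → C_0 maps an edge to its endpoints' difference, ∂[p,q] = q − p. For instance
  ∂AJ = J − A.
This gives a 11×27 integer matrix of rank 9; reducing to Smith normal form yields diagonal entries (1,1,1,1,1,1,1,1,1).

Boundary ∂_2: C_2 → C_1 acts by ∂[p,q,r] = [q,r] − [p,r] + [p,q]. For instance
  ∂BJM = JM − BM + BJ,
  ∂DGM = GM − DM + DG.
The resulting 27×18 matrix has rank 16, and its Smith normal form has invariant factors (1,1,1,1,1,1,1,1,1,1,1,1,1,1,1,1).

Reading off H_k = ker ∂_k / im ∂_{k+1}:

  H_0: rank C_0 − rank ∂_1 = 11 − 9 = 2, and the invariant factors of ∂_1 are all 1, so H_0 ≅ Z^2.
  H_1: rank ker ∂_1 − rank ∂_2 = (27 − 9) − 16 = 2, and the invariant factors of ∂_2 are all 1, so H_1 ≅ Z^2.
  H_2: rank ker ∂_2 − rank ∂_3 = (18 − 16) − 0 = 2, and there is no ∂_3, so H_2 ≅ Z^2.

As a check, the Euler characteristic is 11 − 27 + 18 = 2, which agrees with 2 − 2 + 2 = 2.
(K is a triangulation of the disjoint union of the 2-sphere S^2 and the torus T^2.)

H_0 ≅ Z^2,  H_1 ≅ Z^2,  H_2 ≅ Z^2.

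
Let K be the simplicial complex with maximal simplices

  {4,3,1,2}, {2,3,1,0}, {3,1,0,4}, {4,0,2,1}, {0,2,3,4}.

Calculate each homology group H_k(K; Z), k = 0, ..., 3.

Fix the vertex order 0 < 1 < 2 < 3 < 4 and write every simplex with vertices in increasing order. Then dim K = 3 and the simplices of K are:

  0-simplices (5): [0], [1], [2], [3], [4]
  1-simplices (10): [0,1], [0,2], [0,3], [0,4], [1,2], [1,3], [1,4], [2,3], [2,4], [3,4]
  2-simplices (10): [0,1,2], [0,1,3], [0,1,4], [0,2,3], [0,2,4], [0,3,4], [1,2,3], [1,2,4], [1,3,4], [2,3,4]
  3-simplices (5): [0,1,2,3], [0,1,2,4], [0,1,3,4], [0,2,3,4], [1,2,3,4]

Hence C_0 ≅ Z^5, C_1 ≅ Z^10, C_2 ≅ Z^10, C_3 ≅ Z^5.

Boundary ∂_1: C_1 → C_0 maps an edge to its endpoints' difference, ∂[p,q] = q − p. For instance
  ∂[1,2] = [2] − [1].
As a 5×10 matrix over Z this has rank 4, with invariant factors (1,1,1,1).

Boundary ∂_2: C_2 → C_1 sends each 2-simplex [p,q,r] to [q,r] − [p,r] + [p,q]. For instance
  ∂[0,3,4] = [3,4] − [0,4] + [0,3],
  ∂[1,2,4] = [2,4] − [1,4] + [1,2].
As a 10×10 matrix over Z this has rank 6, with invariant factors (1,1,1,1,1,1).

∂_3: C_3 → C_2 sends each 3-simplex σ to the alternating sum Σ_i (−1)^i (σ with its i-th vertex removed). For instance
  ∂[0,2,3,4] = [2,3,4] − [0,3,4] + [0,2,4] − [0,2,3],
  ∂[0,1,2,4] = [1,2,4] − [0,2,4] + [0,1,4] − [0,1,2].
The 10×5 boundary matrix has rank 4 and Smith normal form diag(1,1,1,1).

Computing H_k = (kernel of ∂_k) / (image of ∂_{k+1}):

  H_0: rank C_0 − rank ∂_1 = 5 − 4 = 1, and the invariant factors of ∂_1 are all 1, so H_0 = Z.
  H_1: rank ker ∂_1 − rank ∂_2 = (10 − 4) − 6 = 0, and the invariant factors of ∂_2 are all 1, so H_1 = 0.
  H_2: rank ker ∂_2 − rank ∂_3 = (10 − 6) − 4 = 0, and the invariant factors of ∂_3 are all 1, so H_2 = 0.
  H_3: rank ker ∂_3 − rank ∂_4 = (5 − 4) − 0 = 1, and there is no ∂_4, so H_3 = Z.

H_0 ≅ Z,  H_1 = 0,  H_2 = 0,  H_3 ≅ Z.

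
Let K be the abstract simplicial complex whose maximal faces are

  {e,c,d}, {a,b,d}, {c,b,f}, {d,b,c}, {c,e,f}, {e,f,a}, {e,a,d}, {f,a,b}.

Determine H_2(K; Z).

We work with the vertex ordering a < b < c < d < e < f. The simplices of K, each written with vertices in increasing order, are:

  0-simplices (6): a, b, c, d, e, f
  1-simplices (12): ab, ad, ae, af, bc, bd, bf, cd, ce, cf, de, ef
  2-simplices (8): abd, abf, ade, aef, bcd, bcf, cde, cef

Hence C_0 ≅ Z^6, C_1 ≅ Z^12, C_2 ≅ Z^8.

The boundary map ∂_1: C_1 → C_0 is given by ∂[p,q] = [q] − [p]. For instance
  ∂de = e − d.
The 6×12 boundary matrix has rank 5 and Smith normal form diag(1,1,1,1,1).

The boundary map ∂_2: C_2 → C_1 acts by ∂[p,q,r] = [q,r] − [p,r] + [p,q]. For instance
  ∂bcf = cf − bf + bc,
  ∂abf = bf − af + ab.
The 12×8 boundary matrix has rank 7 and Smith normal form diag(1,1,1,1,1,1,1).

Now H_k = ker ∂_k / im ∂_{k+1}, so:

  H_2: rank ker ∂_2 − rank ∂_3 = (8 − 7) − 0 = 1, and there is no ∂_3, so H_2 = Z.

(K is a triangulation of the 2-sphere S^2.)

H_2 ≅ Z.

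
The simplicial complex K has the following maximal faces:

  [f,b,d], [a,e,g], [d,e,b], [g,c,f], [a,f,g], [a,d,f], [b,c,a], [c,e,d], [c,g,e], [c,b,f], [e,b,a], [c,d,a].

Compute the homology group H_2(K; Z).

H_2 ≅ 0.

Take the total order a < b < c < d < e < f < g on the vertex set. Then K (dimension 2) consists of the simplices:

  0-simplices (7): a, b, c, d, e, f, g
  1-simplices (18): ab, ac, ad, ae, af, ag, bc, bd, be, bf, cd, ce, cf, cg, de, df, eg, fg
  2-simplices (12): abc, abe, acd, adf, aeg, afg, bcf, bde, bdf, cde, ceg, cfg

so the chain groups are C_0 ≅ Z^7, C_1 ≅ Z^18, C_2 ≅ Z^12.

∂_1: C_1 → C_0 sends each edge [p,q] (with p < q) to q − p.
The 7×18 boundary matrix has rank 6 and Smith normal form diag(1,1,1,1,1,1).

Boundary ∂_2: C_2 → C_1 sends each 2-simplex [p,q,r] to [q,r] − [p,r] + [p,q]. For instance
  ∂aeg = eg − ag + ae,
  ∂bcf = cf − bf + bc.
This gives a 18×12 integer matrix of rank 12; reducing to Smith normal form yields diagonal entries (1,1,1,1,1,1,1,1,1,1,1,2).

Reading off H_k = ker ∂_k / im ∂_{k+1}:

  H_2: rank ker ∂_2 − rank ∂_3 = (12 − 12) − 0 = 0, and there is no ∂_3, so H_2 = 0.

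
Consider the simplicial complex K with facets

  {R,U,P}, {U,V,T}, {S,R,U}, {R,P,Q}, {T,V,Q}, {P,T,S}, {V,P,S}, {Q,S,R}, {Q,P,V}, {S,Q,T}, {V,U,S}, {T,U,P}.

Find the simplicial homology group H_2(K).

We work with the vertex ordering P < Q < R < S < T < U < V. The simplices of K, each written with vertices in increasing order, are:

  0-simplices (7): P, Q, R, S, T, U, V
  1-simplices (18): PQ, PR, PS, PT, PU, PV, QR, QS, QT, QV, RS, RU, ST, SU, SV, TU, TV, UV
  2-simplices (12): PQR, PQV, PRU, PST, PSV, PTU, QRS, QST, QTV, RSU, SUV, TUV

so the chain groups are C_0 ≅ Z^7, C_1 ≅ Z^18, C_2 ≅ Z^12.

∂_1: C_1 → C_0 maps an edge to its endpoints' difference, ∂[p,q] = q − p.
The resulting 7×18 matrix has rank 6, and its Smith normal form has invariant factors (1,1,1,1,1,1).

The boundary map ∂_2: C_2 → C_1 maps a triangle to the signed sum of its edges. For instance
  ∂QST = ST − QT + QS,
  ∂PQV = QV − PV + PQ.
The resulting 18×12 matrix has rank 12, and its Smith normal form has invariant factors (1,1,1,1,1,1,1,1,1,1,1,2).

Now H_k = ker ∂_k / im ∂_{k+1}, so:

  H_2: rank ker ∂_2 − rank ∂_3 = (12 − 12) − 0 = 0, and there is no ∂_3, so H_2 = 0.

H_2 ≅ 0.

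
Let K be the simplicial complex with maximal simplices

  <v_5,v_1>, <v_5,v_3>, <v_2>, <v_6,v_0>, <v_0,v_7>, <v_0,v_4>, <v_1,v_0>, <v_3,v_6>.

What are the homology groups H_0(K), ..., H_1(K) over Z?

H_0 ≅ Z^2,  H_1 ≅ Z.

K has 8 vertices, 7 edges.
rank ∂_0 = 0, rank ∂_1 = 6 ⇒ b_0 = 8 − 0 − 6 = 2; all invariant factors of ∂_1 are 1 so no torsion. So H_0 ≅ Z^2.
rank ∂_1 = 6, rank ∂_2 = 0 ⇒ b_1 = 7 − 6 − 0 = 1. So H_1 ≅ Z.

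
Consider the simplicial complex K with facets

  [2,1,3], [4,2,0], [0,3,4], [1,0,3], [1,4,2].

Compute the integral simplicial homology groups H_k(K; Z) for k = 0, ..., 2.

H_0 ≅ Z,  H_1 ≅ Z,  H_2 = 0.

Fix the vertex order 0 < 1 < 2 < 3 < 4 and write every simplex with vertices in increasing order. Then dim K = 2 and the simplices of K are:

  0-simplices (5): [0], [1], [2], [3], [4]
  1-simplices (10): [0,1], [0,2], [0,3], [0,4], [1,2], [1,3], [1,4], [2,3], [2,4], [3,4]
  2-simplices (5): [0,1,3], [0,2,4], [0,3,4], [1,2,3], [1,2,4]

Hence C_0 ≅ Z^5, C_1 ≅ Z^10, C_2 ≅ Z^5.

Boundary ∂_1: C_1 → C_0 sends each edge [p,q] (with p < q) to q − p.
The 5×10 boundary matrix has rank 4 and Smith normal form diag(1,1,1,1).

The boundary map ∂_2: C_2 → C_1 sends each 2-simplex [p,q,r] to [q,r] − [p,r] + [p,q]. For instance
  ∂[0,1,3] = [1,3] − [0,3] + [0,1],
  ∂[0,2,4] = [2,4] − [0,4] + [0,2].
The resulting 10×5 matrix has rank 5, and its Smith normal form has invariant factors (1,1,1,1,1).

Now H_k = ker ∂_k / im ∂_{k+1}, so:

  H_0: rank C_0 − rank ∂_1 = 5 − 4 = 1, and the invariant factors of ∂_1 are all 1, so H_0 = Z.
  H_1: rank ker ∂_1 − rank ∂_2 = (10 − 4) − 5 = 1, and the invariant factors of ∂_2 are all 1, so H_1 = Z.
  H_2: rank ker ∂_2 − rank ∂_3 = (5 − 5) − 0 = 0, and there is no ∂_3, so H_2 = 0.

As a check, the Euler characteristic is 5 − 10 + 5 = 0, which agrees with 1 − 1 + 0 = 0.
(K is a triangulation of the Möbius band.)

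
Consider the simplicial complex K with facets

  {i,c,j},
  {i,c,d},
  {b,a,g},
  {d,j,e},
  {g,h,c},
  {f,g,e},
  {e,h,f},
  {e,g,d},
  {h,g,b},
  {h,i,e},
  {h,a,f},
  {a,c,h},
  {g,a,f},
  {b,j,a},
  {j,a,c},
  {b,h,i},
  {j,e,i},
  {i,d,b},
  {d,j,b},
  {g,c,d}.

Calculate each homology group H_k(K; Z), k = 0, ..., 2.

H_0 ≅ Z,  H_1 ≅ Z × Z/2,  H_2 = 0.

We work with the vertex ordering a < b < c < d < e < f < g < h < i < j. The simplices of K, each written with vertices in increasing order, are:

  0-simplices (10): a, b, c, d, e, f, g, h, i, j
  1-simplices (30): ab, ac, af, ag, ah, aj, bd, bg, bh, bi, bj, cd, cg, ch, ci, cj, de, dg, di, dj, ef, eg, eh, ei, ej, fg, fh, gh, hi, ij
  2-simplices (20): abg, abj, ach, acj, afg, afh, bdi, bdj, bgh, bhi, cdg, cdi, cgh, cij, deg, dej, efg, efh, ehi, eij

so the chain groups are C_0 ≅ Z^10, C_1 ≅ Z^30, C_2 ≅ Z^20.

Boundary ∂_1: C_1 → C_0 maps an edge to its endpoints' difference, ∂[p,q] = q − p.
This gives a 10×30 integer matrix of rank 9; reducing to Smith normal form yields diagonal entries (1,1,1,1,1,1,1,1,1).

The boundary map ∂_2: C_2 → C_1 maps a triangle to the signed sum of its edges. For instance
  ∂bdj = dj − bj + bd,
  ∂cgh = gh − ch + cg.
The resulting 30×20 matrix has rank 20, and its Smith normal form has invariant factors (1,1,1,1,1,1,1,1,1,1,1,1,1,1,1,1,1,1,1,2).

Reading off H_k = ker ∂_k / im ∂_{k+1}:

  H_0: rank C_0 − rank ∂_1 = 10 − 9 = 1, and the invariant factors of ∂_1 are all 1, so H_0 = Z.
  H_1: rank ker ∂_1 − rank ∂_2 = (30 − 9) − 20 = 1, and ∂_2 has invariant factor 2 > 1, so H_1 = Z × Z/2.
  H_2: rank ker ∂_2 − rank ∂_3 = (20 − 20) − 0 = 0, and there is no ∂_3, so H_2 = 0.

As a check, the Euler characteristic is 10 − 30 + 20 = 0, which agrees with 1 − 1 + 0 = 0.
(K is a triangulation of the Klein bottle.)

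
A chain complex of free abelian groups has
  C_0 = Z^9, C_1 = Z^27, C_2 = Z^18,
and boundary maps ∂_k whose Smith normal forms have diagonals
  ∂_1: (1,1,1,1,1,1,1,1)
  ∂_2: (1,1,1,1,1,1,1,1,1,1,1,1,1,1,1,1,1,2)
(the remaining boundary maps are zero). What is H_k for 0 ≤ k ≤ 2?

H_0 ≅ Z,  H_1 ≅ Z × Z/2,  H_2 = 0.

H_0: b_0 = 9 − 0 − 8 = 1; torsion from ∂_1 factors > 1: none. So H_0 ≅ Z.
H_1: b_1 = 27 − 8 − 18 = 1; torsion from ∂_2 factors > 1: [2]. So H_1 ≅ Z × Z/2.
H_2: b_2 = 18 − 18 − 0 = 0; torsion from ∂_3 factors > 1: none. So H_2 ≅ 0.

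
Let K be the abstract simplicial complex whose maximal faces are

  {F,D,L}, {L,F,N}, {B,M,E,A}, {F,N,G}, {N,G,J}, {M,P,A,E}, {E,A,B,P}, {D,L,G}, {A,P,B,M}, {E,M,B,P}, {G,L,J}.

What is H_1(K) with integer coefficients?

We work with the vertex ordering A < B < D < E < F < G < J < L < M < N < P. The simplices of K, each written with vertices in increasing order, are:

  0-simplices (11): A, B, D, E, F, G, J, L, M, N, P
  1-simplices (22): AB, AE, AM, AP, BE, BM, BP, DF, DG, DL, EM, EP, FG, FL, FN, GJ, GL, GN, JL, JN, LN, MP
  2-simplices (16): ABE, ABM, ABP, AEM, AEP, AMP, BEM, BEP, BMP, DFL, DGL, EMP, FGN, FLN, GJL, GJN
  3-simplices (5): ABEM, ABEP, ABMP, AEMP, BEMP

giving chain groups C_0 ≅ Z^11, C_1 ≅ Z^22, C_2 ≅ Z^16, C_3 ≅ Z^5.

The boundary map ∂_1: C_1 → C_0 maps an edge to its endpoints' difference, ∂[p,q] = q − p. For instance
  ∂LN = N − L.
This gives a 11×22 integer matrix of rank 9; reducing to Smith normal form yields diagonal entries (1,1,1,1,1,1,1,1,1).

The boundary map ∂_2: C_2 → C_1 sends each 2-simplex [p,q,r] to [q,r] − [p,r] + [p,q]. For instance
  ∂EMP = MP − EP + EM,
  ∂AEP = EP − AP + AE.
This gives a 22×16 integer matrix of rank 12; reducing to Smith normal form yields diagonal entries (1,1,1,1,1,1,1,1,1,1,1,1).

The boundary map ∂_3: C_3 → C_2 sends each 3-simplex σ to the alternating sum Σ_i (−1)^i (σ with its i-th vertex removed). For instance
  ∂BEMP = EMP − BMP + BEP − BEM,
  ∂ABEM = BEM − AEM + ABM − ABE.
The 16×5 boundary matrix has rank 4 and Smith normal form diag(1,1,1,1).

From H_k ≅ ker(∂_k) / im(∂_{k+1}) we obtain:

  H_1: rank ker ∂_1 − rank ∂_2 = (22 − 9) − 12 = 1, and the invariant factors of ∂_2 are all 1, so H_1 = Z.

H_1 ≅ Z.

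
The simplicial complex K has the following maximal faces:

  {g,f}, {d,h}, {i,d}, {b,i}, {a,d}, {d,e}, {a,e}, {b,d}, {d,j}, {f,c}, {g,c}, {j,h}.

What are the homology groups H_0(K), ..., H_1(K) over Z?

Fix the vertex order a < b < c < d < e < f < g < h < i < j and write every simplex with vertices in increasing order. Then dim K = 1 and the simplices of K are:

  0-simplices (10): a, b, c, d, e, f, g, h, i, j
  1-simplices (12): ad, ae, bd, bi, cf, cg, de, dh, di, dj, fg, hj

Hence C_0 ≅ Z^10, C_1 ≅ Z^12.

∂_1: C_1 → C_0 maps an edge to its endpoints' difference, ∂[p,q] = q − p. For instance
  ∂dj = j − d.
The resulting 10×12 matrix has rank 8, and its Smith normal form has invariant factors (1,1,1,1,1,1,1,1).

Now H_k = ker ∂_k / im ∂_{k+1}, so:

  H_0: rank C_0 − rank ∂_1 = 10 − 8 = 2, and the invariant factors of ∂_1 are all 1, so H_0 ≅ Z^2.
  H_1: rank ker ∂_1 − rank ∂_2 = (12 − 8) − 0 = 4, and there is no ∂_2, so H_1 ≅ Z^4.

H_0 ≅ Z^2,  H_1 ≅ Z^4.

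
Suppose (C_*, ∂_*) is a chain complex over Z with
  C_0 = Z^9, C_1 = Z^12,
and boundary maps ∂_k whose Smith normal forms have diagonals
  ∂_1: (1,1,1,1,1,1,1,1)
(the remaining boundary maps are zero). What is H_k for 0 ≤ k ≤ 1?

H_0 = Z,  H_1 = Z^4.

H_0: b_0 = 9 − 0 − 8 = 1; torsion from ∂_1 factors > 1: none. So H_0 = Z.
H_1: b_1 = 12 − 8 − 0 = 4; torsion from ∂_2 factors > 1: none. So H_1 = Z^4.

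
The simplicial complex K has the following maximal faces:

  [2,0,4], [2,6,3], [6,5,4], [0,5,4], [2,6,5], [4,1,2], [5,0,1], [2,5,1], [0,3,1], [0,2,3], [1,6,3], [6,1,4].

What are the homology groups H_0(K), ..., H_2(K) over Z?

Order the vertices as 0 < 1 < 2 < 3 < 4 < 5 < 6. Listing each simplex with vertices in this order, K has dimension 2 with simplices:

  0-simplices (7): [0], [1], [2], [3], [4], [5], [6]
  1-simplices (18): [0,1], [0,2], [0,3], [0,4], [0,5], [1,2], [1,3], [1,4], [1,5], [1,6], [2,3], [2,4], [2,5], [2,6], [3,6], [4,5], [4,6], [5,6]
  2-simplices (12): [0,1,3], [0,1,5], [0,2,3], [0,2,4], [0,4,5], [1,2,4], [1,2,5], [1,3,6], [1,4,6], [2,3,6], [2,5,6], [4,5,6]

giving chain groups C_0 ≅ Z^7, C_1 ≅ Z^18, C_2 ≅ Z^12.

The boundary map ∂_1: C_1 → C_0 is given by ∂[p,q] = [q] − [p]. For instance
  ∂[0,3] = [3] − [0].
As a 7×18 matrix over Z this has rank 6, with invariant factors (1,1,1,1,1,1).

Boundary ∂_2: C_2 → C_1 maps a triangle to the signed sum of its edges. For instance
  ∂[0,1,5] = [1,5] − [0,5] + [0,1],
  ∂[0,2,3] = [2,3] − [0,3] + [0,2].
The resulting 18×12 matrix has rank 12, and its Smith normal form has invariant factors (1,1,1,1,1,1,1,1,1,1,1,2).

Computing H_k = (kernel of ∂_k) / (image of ∂_{k+1}):

  H_0: rank C_0 − rank ∂_1 = 7 − 6 = 1, and the invariant factors of ∂_1 are all 1, so H_0 ≅ Z.
  H_1: rank ker ∂_1 − rank ∂_2 = (18 − 6) − 12 = 0, and ∂_2 has invariant factor 2 > 1, so H_1 ≅ Z/2.
  H_2: rank ker ∂_2 − rank ∂_3 = (12 − 12) − 0 = 0, and there is no ∂_3, so H_2 ≅ 0.

As a check, the Euler characteristic is 7 − 18 + 12 = 1, which agrees with 1 − 0 + 0 = 1.

H_0 ≅ Z,  H_1 ≅ Z/2,  H_2 = 0.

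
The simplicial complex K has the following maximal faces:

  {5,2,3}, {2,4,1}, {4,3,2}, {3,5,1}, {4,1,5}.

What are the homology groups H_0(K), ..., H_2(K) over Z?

K has 5 vertices, 10 edges, 5 triangles.
rank ∂_0 = 0, rank ∂_1 = 4 ⇒ b_0 = 5 − 0 − 4 = 1; all invariant factors of ∂_1 are 1 so no torsion. So H_0 = Z.
rank ∂_1 = 4, rank ∂_2 = 5 ⇒ b_1 = 10 − 4 − 5 = 1; all invariant factors of ∂_2 are 1 so no torsion. So H_1 = Z.
rank ∂_2 = 5, rank ∂_3 = 0 ⇒ b_2 = 5 − 5 − 0 = 0. So H_2 = 0.

H_0 = Z,  H_1 = Z,  H_2 = 0.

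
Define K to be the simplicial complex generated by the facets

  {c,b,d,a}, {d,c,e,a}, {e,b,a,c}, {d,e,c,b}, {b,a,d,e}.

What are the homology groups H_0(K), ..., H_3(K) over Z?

H_0 = Z,  H_1 = 0,  H_2 = 0,  H_3 = Z.

Take the total order a < b < c < d < e on the vertex set. Then K (dimension 3) consists of the simplices:

  0-simplices (5): a, b, c, d, e
  1-simplices (10): ab, ac, ad, ae, bc, bd, be, cd, ce, de
  2-simplices (10): abc, abd, abe, acd, ace, ade, bcd, bce, bde, cde
  3-simplices (5): abcd, abce, abde, acde, bcde

Hence C_0 ≅ Z^5, C_1 ≅ Z^10, C_2 ≅ Z^10, C_3 ≅ Z^5.

The boundary map ∂_1: C_1 → C_0 is given by ∂[p,q] = [q] − [p]. For instance
  ∂ab = b − a.
As a 5×10 matrix over Z this has rank 4, with invariant factors (1,1,1,1).

∂_2: C_2 → C_1 acts by ∂[p,q,r] = [q,r] − [p,r] + [p,q]. For instance
  ∂abc = bc − ac + ab,
  ∂abe = be − ae + ab.
The 10×10 boundary matrix has rank 6 and Smith normal form diag(1,1,1,1,1,1).

Boundary ∂_3: C_3 → C_2 sends each 3-simplex σ to the alternating sum Σ_i (−1)^i (σ with its i-th vertex removed). For instance
  ∂abde = bde − ade + abe − abd,
  ∂acde = cde − ade + ace − acd.
As a 10×5 matrix over Z this has rank 4, with invariant factors (1,1,1,1).

Now H_k = ker ∂_k / im ∂_{k+1}, so:

  H_0: rank C_0 − rank ∂_1 = 5 − 4 = 1, and the invariant factors of ∂_1 are all 1, so H_0 ≅ Z.
  H_1: rank ker ∂_1 − rank ∂_2 = (10 − 4) − 6 = 0, and the invariant factors of ∂_2 are all 1, so H_1 ≅ 0.
  H_2: rank ker ∂_2 − rank ∂_3 = (10 − 6) − 4 = 0, and the invariant factors of ∂_3 are all 1, so H_2 ≅ 0.
  H_3: rank ker ∂_3 − rank ∂_4 = (5 − 4) − 0 = 1, and there is no ∂_4, so H_3 ≅ Z.

(K is a triangulation of the 3-sphere S^3.)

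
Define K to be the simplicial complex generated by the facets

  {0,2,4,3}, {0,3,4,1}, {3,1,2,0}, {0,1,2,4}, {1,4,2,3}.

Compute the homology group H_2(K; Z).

Fix the vertex order 0 < 1 < 2 < 3 < 4 and write every simplex with vertices in increasing order. Then dim K = 3 and the simplices of K are:

  0-simplices (5): [0], [1], [2], [3], [4]
  1-simplices (10): [0,1], [0,2], [0,3], [0,4], [1,2], [1,3], [1,4], [2,3], [2,4], [3,4]
  2-simplices (10): [0,1,2], [0,1,3], [0,1,4], [0,2,3], [0,2,4], [0,3,4], [1,2,3], [1,2,4], [1,3,4], [2,3,4]
  3-simplices (5): [0,1,2,3], [0,1,2,4], [0,1,3,4], [0,2,3,4], [1,2,3,4]

Hence C_0 ≅ Z^5, C_1 ≅ Z^10, C_2 ≅ Z^10, C_3 ≅ Z^5.

∂_1: C_1 → C_0 is given by ∂[p,q] = [q] − [p]. For instance
  ∂[0,3] = [3] − [0].
As a 5×10 matrix over Z this has rank 4, with invariant factors (1,1,1,1).

∂_2: C_2 → C_1 sends each 2-simplex [p,q,r] to [q,r] − [p,r] + [p,q]. For instance
  ∂[1,2,3] = [2,3] − [1,3] + [1,2],
  ∂[0,3,4] = [3,4] − [0,4] + [0,3].
The 10×10 boundary matrix has rank 6 and Smith normal form diag(1,1,1,1,1,1).

Boundary ∂_3: C_3 → C_2 sends each 3-simplex σ to the alternating sum Σ_i (−1)^i (σ with its i-th vertex removed). For instance
  ∂[0,1,2,3] = [1,2,3] − [0,2,3] + [0,1,3] − [0,1,2],
  ∂[0,1,2,4] = [1,2,4] − [0,2,4] + [0,1,4] − [0,1,2].
The resulting 10×5 matrix has rank 4, and its Smith normal form has invariant factors (1,1,1,1).

Reading off H_k = ker ∂_k / im ∂_{k+1}:

  H_2: rank ker ∂_2 − rank ∂_3 = (10 − 6) − 4 = 0, and the invariant factors of ∂_3 are all 1, so H_2 ≅ 0.

(K is a triangulation of the 3-sphere S^3.)

H_2 = 0.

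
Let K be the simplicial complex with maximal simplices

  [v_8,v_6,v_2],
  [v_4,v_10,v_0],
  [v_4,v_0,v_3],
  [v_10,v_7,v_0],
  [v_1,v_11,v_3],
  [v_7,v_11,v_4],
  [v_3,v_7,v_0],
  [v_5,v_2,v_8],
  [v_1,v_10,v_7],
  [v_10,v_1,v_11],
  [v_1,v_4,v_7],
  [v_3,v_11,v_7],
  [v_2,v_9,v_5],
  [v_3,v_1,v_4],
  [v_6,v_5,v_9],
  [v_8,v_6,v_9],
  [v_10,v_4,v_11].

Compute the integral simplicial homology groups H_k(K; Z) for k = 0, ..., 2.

We work with the vertex ordering v_0 < v_1 < v_2 < v_3 < v_4 < v_5 < v_6 < v_7 < v_8 < v_9 < v_10 < v_11. The simplices of K, each written with vertices in increasing order, are:

  0-simplices (12): [v_0], [v_1], [v_2], [v_3], [v_4], [v_5], [v_6], [v_7], [v_8], [v_9], [v_10], [v_11]
  1-simplices (28): (28 of them)
  2-simplices (17): (17 of them)

giving chain groups C_0 ≅ Z^12, C_1 ≅ Z^28, C_2 ≅ Z^17.

Boundary ∂_1: C_1 → C_0 sends each edge [p,q] (with p < q) to q − p. For instance
  ∂[v_5,v_8] = [v_8] − [v_5].
The resulting 12×28 matrix has rank 10, and its Smith normal form has invariant factors (1,1,1,1,1,1,1,1,1,1).

The boundary map ∂_2: C_2 → C_1 acts by ∂[p,q,r] = [q,r] − [p,r] + [p,q]. For instance
  ∂[v_5,v_6,v_9] = [v_6,v_9] − [v_5,v_9] + [v_5,v_6],
  ∂[v_0,v_7,v_10] = [v_7,v_10] − [v_0,v_10] + [v_0,v_7].
The 28×17 boundary matrix has rank 17 and Smith normal form diag(1,1,1,1,1,1,1,1,1,1,1,1,1,1,1,1,2).

From H_k ≅ ker(∂_k) / im(∂_{k+1}) we obtain:

  H_0: rank C_0 − rank ∂_1 = 12 − 10 = 2, and the invariant factors of ∂_1 are all 1, so H_0 = Z^2.
  H_1: rank ker ∂_1 − rank ∂_2 = (28 − 10) − 17 = 1, and ∂_2 has invariant factor 2 > 1, so H_1 = Z ⊕ Z/2.
  H_2: rank ker ∂_2 − rank ∂_3 = (17 − 17) − 0 = 0, and there is no ∂_3, so H_2 = 0.

As a check, the Euler characteristic is 12 − 28 + 17 = 1, which agrees with 2 − 1 + 0 = 1.

H_0 = Z^2,  H_1 = Z ⊕ Z/2,  H_2 = 0.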